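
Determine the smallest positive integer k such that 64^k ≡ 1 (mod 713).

55

Since 64 ∈ (Z/713Z)^×, its order divides φ(713) = φ(23·31) = (23−1)·(31−1) = 22·30 = 660 = 2^2 · 3 · 5 · 11.
Divisors of 660: 1, 2, 3, 4, 5, 6, 10, 11, 12, 15, 20, 22, 30, 33, 44, 55, 60, 66, 110, 132, 165, 220, 330, 660.
Compute 64^d (mod 713) for the divisors d until we hit 1:
64^1 ≡ 64 (mod 713)
64^2 ≡ 531 (mod 713)
64^3 ≡ 473 (mod 713)
64^4 ≡ 326 (mod 713)
64^5 ≡ 187 (mod 713)
64^6 ≡ 560 (mod 713)
64^10 ≡ 32 (mod 713)
64^11 ≡ 622 (mod 713)
64^12 ≡ 593 (mod 713)
64^15 ≡ 280 (mod 713)
64^20 ≡ 311 (mod 713)
64^22 ≡ 438 (mod 713)
64^30 ≡ 683 (mod 713)
64^33 ≡ 70 (mod 713)
64^44 ≡ 47 (mod 713)
64^55 ≡ 1 (mod 713) ✓
So ord_713(64) = 55.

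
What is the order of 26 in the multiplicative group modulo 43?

42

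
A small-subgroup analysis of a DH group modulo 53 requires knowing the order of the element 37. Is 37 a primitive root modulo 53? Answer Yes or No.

No

φ(53) = 53 − 1 = 52 = 2^2 · 13.
37 is a primitive root mod 53 iff 37^(φ(53)/q) ≢ 1 for every prime q | φ(53), i.e. q ∈ {2, 13}.
37^26 ≡ 1 (mod 53)  [q = 2: ≡ 1 ✗]
37^4 ≡ 28 (mod 53)  [q = 13: ≢ 1 ✓]
Since 37^26 ≡ 1, the order of 37 divides 26 < 52, so 37 is not a primitive root.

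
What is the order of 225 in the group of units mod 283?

47

Since 225 ∈ (Z/283Z)^×, its order divides φ(283) = 283 − 1 = 282 = 2 · 3 · 47.
Divisors of 282: 1, 2, 3, 6, 47, 94, 141, 282.
Evaluate successive powers at the divisors of 282:
225^1 ≡ 225 (mod 283)
225^2 ≡ 251 (mod 283)
225^3 ≡ 158 (mod 283)
225^6 ≡ 60 (mod 283)
225^47 ≡ 1 (mod 283) ✓
So ord_283(225) = 47.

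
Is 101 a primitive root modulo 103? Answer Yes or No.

φ(103) = 103 − 1 = 102 = 2 · 3 · 17.
An element g generates (Z/103Z)^× iff g^(102/q) ≢ 1 (mod 103) for each prime q ∈ {2, 3, 17}.
101^51 ≡ 102 (mod 103)  [q = 2: ≢ 1 ✓]
101^34 ≡ 46 (mod 103)  [q = 3: ≢ 1 ✓]
101^6 ≡ 64 (mod 103)  [q = 17: ≢ 1 ✓]
None equal 1, so ord_103(101) = 102: 101 is a primitive root.

Yes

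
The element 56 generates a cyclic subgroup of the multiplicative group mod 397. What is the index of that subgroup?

2

The order of 56 must divide φ(397) = 397 − 1 = 396 = 2^2 · 3^2 · 11.
Divisors of 396: 1, 2, 3, 4, 6, 9, 11, 12, 18, 22, 33, 36, 44, 66, 99, 132, 198, 396.
Evaluate successive powers at the divisors of 396:
56^1 ≡ 56 (mod 397)
56^2 ≡ 357 (mod 397)
56^3 ≡ 142 (mod 397)
56^4 ≡ 12 (mod 397)
56^6 ≡ 314 (mod 397)
56^9 ≡ 124 (mod 397)
56^11 ≡ 201 (mod 397)
56^12 ≡ 140 (mod 397)
56^18 ≡ 290 (mod 397)
56^22 ≡ 304 (mod 397)
56^33 ≡ 363 (mod 397)
56^36 ≡ 333 (mod 397)
56^44 ≡ 312 (mod 397)
56^66 ≡ 362 (mod 397)
56^99 ≡ 396 (mod 397)
56^132 ≡ 34 (mod 397)
56^198 ≡ 1 (mod 397) ✓
The order of 56 is 198, so the subgroup it generates has 198 elements.
[(Z/397Z)^× : ⟨56⟩] = 396/198 = 2.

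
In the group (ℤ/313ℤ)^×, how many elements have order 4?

2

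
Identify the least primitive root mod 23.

φ(23) = 23 − 1 = 22 = 2 · 11.
Test candidates g = 2, 3, … against the prime factors q ∈ {2, 11} of φ(23): g is a generator iff g^(22/q) ≢ 1 for every such q.
g = 2: 2^11 ≡ 1 — hits 1, so not a primitive root.
g = 3: 3^11 ≡ 1 — hits 1, so not a primitive root.
g = 4: 4^11 ≡ 1 — hits 1, so not a primitive root.
g = 5: 5^11 ≡ 22; 5^2 ≡ 2 — none is 1, so 5 is a primitive root.
So 5 is the smallest generator of (Z/23Z)^×.

5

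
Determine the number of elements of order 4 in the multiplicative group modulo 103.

φ(103) = 103 − 1 = 102 = 2 · 3 · 17.
In a cyclic group of order 102, there are φ(d) elements of order d for each divisor d of 102, and zero for non-divisors.
Since 4 ∤ 102, the count is 0.

0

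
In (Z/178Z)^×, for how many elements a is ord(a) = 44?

20

φ(178) = φ(2)·φ(89) = 1·88 = 88 = 2^3 · 11.
(Z/178Z)^× is cyclic (|G| = 88); a cyclic group of order m has exactly φ(d) elements of each order d | m, and none otherwise.
44 = 2^2 · 11 divides 88, and φ(44) = 20.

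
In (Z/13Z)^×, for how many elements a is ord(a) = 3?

φ(13) = 13 − 1 = 12 = 2^2 · 3.
Since (Z/13Z)^× is cyclic of order 12, the number of elements of order d is φ(d) when d | 12 and 0 otherwise.
3 | 12, and φ(3) = 3 − 1 = 2.

2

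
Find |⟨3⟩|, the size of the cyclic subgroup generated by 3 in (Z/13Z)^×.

3

Since 3 ∈ (Z/13Z)^×, its order divides φ(13) = 13 − 1 = 12 = 2^2 · 3.
Divisors of 12: 1, 2, 3, 4, 6, 12.
Evaluate successive powers at the divisors of 12:
3^1 ≡ 3 (mod 13)
3^2 ≡ 9 (mod 13)
3^3 ≡ 1 (mod 13) ✓
Therefore the multiplicative order of 3 modulo 13 is 3.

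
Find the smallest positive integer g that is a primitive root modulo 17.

φ(17) = 17 − 1 = 16 = 2^4.
g is a primitive root iff g^(16/q) ≢ 1 (mod 17) for each prime q ∈ {2}.
g = 2: 2^8 ≡ 1 — hits 1, so not a primitive root.
g = 3: 3^8 ≡ 16 — none is 1, so 3 is a primitive root.
So 3 is the smallest generator of (Z/17Z)^×.

3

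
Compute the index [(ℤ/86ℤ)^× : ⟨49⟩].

14

ord(49) | φ(86) = φ(2)·φ(43) = 1·42 = 42 = 2 · 3 · 7.
Divisors of 42: 1, 2, 3, 6, 7, 14, 21, 42.
Check 49^d mod 86 for each divisor in increasing order:
49^1 ≡ 49 (mod 86)
49^2 ≡ 79 (mod 86)
49^3 ≡ 1 (mod 86) ✓
So ord_86(49) = 3, hence |⟨49⟩| = 3.
The index is φ(86) / ord(49) = 42 / 3 = 14.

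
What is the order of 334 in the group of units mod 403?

30

By Lagrange's theorem, ord_403(334) divides φ(403) = φ(13·31) = (13−1)·(31−1) = 12·30 = 360 = 2^3 · 3^2 · 5.
Divisors of 360: 1, 2, 3, 4, 5, 6, 8, 9, 10, 12, 15, 18, 20, 24, 30, 36, 40, 45, 60, 72, 90, 120, 180, 360.
Compute 334^d (mod 403) for the divisors d until we hit 1:
334^1 ≡ 334 (mod 403)
334^2 ≡ 328 (mod 403)
334^3 ≡ 339 (mod 403)
334^4 ≡ 386 (mod 403)
334^5 ≡ 367 (mod 403)
334^6 ≡ 66 (mod 403)
334^8 ≡ 289 (mod 403)
334^9 ≡ 209 (mod 403)
334^10 ≡ 87 (mod 403)
334^12 ≡ 326 (mod 403)
334^15 ≡ 92 (mod 403)
334^18 ≡ 157 (mod 403)
334^20 ≡ 315 (mod 403)
334^24 ≡ 287 (mod 403)
334^30 ≡ 1 (mod 403) ✓
The smallest such exponent is 30, so the order of 334 is 30.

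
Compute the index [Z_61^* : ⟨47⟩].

ord(47) | φ(61) = 61 − 1 = 60 = 2^2 · 3 · 5.
Divisors of 60: 1, 2, 3, 4, 5, 6, 10, 12, 15, 20, 30, 60.
Evaluate successive powers at the divisors of 60:
47^1 ≡ 47 (mod 61)
47^2 ≡ 13 (mod 61)
47^3 ≡ 1 (mod 61) ✓
Thus |⟨47⟩| = ord(47) = 3.
The index is φ(61) / ord(47) = 60 / 3 = 20.

20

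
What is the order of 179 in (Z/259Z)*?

The order of 179 must divide φ(259) = φ(7·37) = (7−1)·(37−1) = 6·36 = 216 = 2^3 · 3^3.
Divisors of 216: 1, 2, 3, 4, 6, 8, 9, 12, 18, 24, 27, 36, 54, 72, 108, 216.
Check 179^d mod 259 for each divisor in increasing order:
179^1 ≡ 179 (mod 259)
179^2 ≡ 184 (mod 259)
179^3 ≡ 43 (mod 259)
179^4 ≡ 186 (mod 259)
179^6 ≡ 36 (mod 259)
179^8 ≡ 149 (mod 259)
179^9 ≡ 253 (mod 259)
179^12 ≡ 1 (mod 259) ✓
The smallest such exponent is 12, so the order of 179 is 12.

12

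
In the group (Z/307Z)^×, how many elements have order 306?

96

φ(307) = 307 − 1 = 306 = 2 · 3^2 · 17.
(Z/307Z)^× is cyclic (|G| = 306); a cyclic group of order m has exactly φ(d) elements of each order d | m, and none otherwise.
306 = 2 · 3^2 · 17 divides 306, and φ(306) = 96.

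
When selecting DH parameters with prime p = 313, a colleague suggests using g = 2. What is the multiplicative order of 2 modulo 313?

The order of 2 must divide φ(313) = 313 − 1 = 312 = 2^3 · 3 · 13.
Divisors of 312: 1, 2, 3, 4, 6, 8, 12, 13, 24, 26, 39, 52, 78, 104, 156, 312.
Evaluate successive powers at the divisors of 312:
2^1 ≡ 2 (mod 313)
2^2 ≡ 4 (mod 313)
2^3 ≡ 8 (mod 313)
2^4 ≡ 16 (mod 313)
2^6 ≡ 64 (mod 313)
2^8 ≡ 256 (mod 313)
2^12 ≡ 27 (mod 313)
2^13 ≡ 54 (mod 313)
2^24 ≡ 103 (mod 313)
2^26 ≡ 99 (mod 313)
2^39 ≡ 25 (mod 313)
2^52 ≡ 98 (mod 313)
2^78 ≡ 312 (mod 313)
2^104 ≡ 214 (mod 313)
2^156 ≡ 1 (mod 313) ✓
So ord_313(2) = 156.

156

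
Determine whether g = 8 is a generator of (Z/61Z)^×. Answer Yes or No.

No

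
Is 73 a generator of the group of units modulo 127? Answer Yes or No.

φ(127) = 127 − 1 = 126 = 2 · 3^2 · 7.
73 is a primitive root mod 127 iff 73^(φ(127)/q) ≢ 1 for every prime q | φ(127), i.e. q ∈ {2, 3, 7}.
73^63 ≡ 1 (mod 127)  [q = 2: ≡ 1 ✗]
73^42 ≡ 1 (mod 127)  [q = 3: ≡ 1 ✗]
73^18 ≡ 8 (mod 127)  [q = 7: ≢ 1 ✓]
The check at q = 2 fails, so 73 generates a proper subgroup.

No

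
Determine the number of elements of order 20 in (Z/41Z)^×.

φ(41) = 41 − 1 = 40 = 2^3 · 5.
Since (Z/41Z)^× is cyclic of order 40, the number of elements of order d is φ(d) when d | 40 and 0 otherwise.
20 = 2^2 · 5 divides 40, and φ(20) = 8.

8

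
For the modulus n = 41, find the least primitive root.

6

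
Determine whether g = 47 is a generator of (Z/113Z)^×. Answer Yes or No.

Yes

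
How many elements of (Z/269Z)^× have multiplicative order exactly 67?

φ(269) = 269 − 1 = 268 = 2^2 · 67.
In a cyclic group of order 268, there are φ(d) elements of order d for each divisor d of 268, and zero for non-divisors.
67 | 268, and φ(67) = 67 − 1 = 66.

66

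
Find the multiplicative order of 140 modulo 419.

Since 140 ∈ (Z/419Z)^×, its order divides φ(419) = 419 − 1 = 418 = 2 · 11 · 19.
Divisors of 418: 1, 2, 11, 19, 22, 38, 209, 418.
Compute 140^d (mod 419) for the divisors d until we hit 1:
140^1 ≡ 140 (mod 419)
140^2 ≡ 326 (mod 419)
140^11 ≡ 135 (mod 419)
140^19 ≡ 169 (mod 419)
140^22 ≡ 208 (mod 419)
140^38 ≡ 69 (mod 419)
140^209 ≡ 1 (mod 419) ✓
So ord_419(140) = 209.

209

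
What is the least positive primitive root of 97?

5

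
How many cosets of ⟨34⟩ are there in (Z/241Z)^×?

1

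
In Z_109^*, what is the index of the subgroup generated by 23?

3

Since 23 ∈ (Z/109Z)^×, its order divides φ(109) = 109 − 1 = 108 = 2^2 · 3^3.
Divisors of 108: 1, 2, 3, 4, 6, 9, 12, 18, 27, 36, 54, 108.
Test each divisor d:
23^1 ≡ 23 (mod 109)
23^2 ≡ 93 (mod 109)
23^3 ≡ 68 (mod 109)
23^4 ≡ 38 (mod 109)
23^6 ≡ 46 (mod 109)
23^9 ≡ 76 (mod 109)
23^12 ≡ 45 (mod 109)
23^18 ≡ 108 (mod 109)
23^27 ≡ 33 (mod 109)
23^36 ≡ 1 (mod 109) ✓
Thus |⟨23⟩| = ord(23) = 36.
Index = |(Z/109Z)^×| / |⟨23⟩| = 108 / 36 = 3.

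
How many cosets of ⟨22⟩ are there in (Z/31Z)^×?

1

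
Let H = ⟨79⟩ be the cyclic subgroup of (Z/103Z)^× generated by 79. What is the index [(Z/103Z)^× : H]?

6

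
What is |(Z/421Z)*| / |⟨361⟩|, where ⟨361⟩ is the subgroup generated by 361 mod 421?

6

The order of 361 must divide φ(421) = 421 − 1 = 420 = 2^2 · 3 · 5 · 7.
Divisors of 420: 1, 2, 3, 4, 5, 6, 7, 10, 12, 14, 15, 20, 21, 28, 30, 35, 42, 60, 70, 84, 105, 140, 210, 420.
Test each divisor d:
361^1 ≡ 361
361^2 ≡ 232
361^3 ≡ 394
361^4 ≡ 357
361^5 ≡ 51
361^6 ≡ 308
361^7 ≡ 44
361^10 ≡ 75
361^12 ≡ 139
361^14 ≡ 252
361^15 ≡ 36
361^20 ≡ 152
361^21 ≡ 142
361^28 ≡ 354
361^30 ≡ 33
361^35 ≡ 420
361^42 ≡ 377
361^60 ≡ 247
361^70 ≡ 1
Thus |⟨361⟩| = ord(361) = 70.
[(Z/421Z)^× : ⟨361⟩] = 420/70 = 6.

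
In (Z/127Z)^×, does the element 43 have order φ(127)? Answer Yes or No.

φ(127) = 127 − 1 = 126 = 2 · 3^2 · 7.
It suffices to check that the order of 43 is not a proper divisor of 126: compute 43^(126/q) for q ∈ {2, 3, 7}.
43^63 ≡ 126 (mod 127)  [q = 2: ≢ 1 ✓]
43^42 ≡ 19 (mod 127)  [q = 3: ≢ 1 ✓]
43^18 ≡ 4 (mod 127)  [q = 7: ≢ 1 ✓]
All checks pass, so 43 has order 126 and is a primitive root modulo 127.

Yes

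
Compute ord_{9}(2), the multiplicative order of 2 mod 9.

6

The order of 2 must divide φ(9) = φ(3^2) = 3·(3−1) = 6 = 2 · 3.
Divisors of 6: 1, 2, 3, 6.
Compute 2^d (mod 9) for the divisors d until we hit 1:
2^1 ≡ 2 (mod 9)
2^2 ≡ 4 (mod 9)
2^3 ≡ 8 (mod 9)
2^6 ≡ 1 (mod 9) ✓
The smallest such exponent is 6, so the order of 2 is 6.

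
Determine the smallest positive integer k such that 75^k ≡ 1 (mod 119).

The order of 75 must divide φ(119) = φ(7·17) = (7−1)·(17−1) = 6·16 = 96 = 2^5 · 3.
Divisors of 96: 1, 2, 3, 4, 6, 8, 12, 16, 24, 32, 48, 96.
Test each divisor d:
75^1 ≡ 75 (mod 119)
75^2 ≡ 32 (mod 119)
75^3 ≡ 20 (mod 119)
75^4 ≡ 72 (mod 119)
75^6 ≡ 43 (mod 119)
75^8 ≡ 67 (mod 119)
75^12 ≡ 64 (mod 119)
75^16 ≡ 86 (mod 119)
75^24 ≡ 50 (mod 119)
75^32 ≡ 18 (mod 119)
75^48 ≡ 1 (mod 119) ✓
So ord_119(75) = 48.

48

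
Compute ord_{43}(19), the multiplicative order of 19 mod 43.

42

By Lagrange's theorem, ord_43(19) divides φ(43) = 43 − 1 = 42 = 2 · 3 · 7.
Divisors of 42: 1, 2, 3, 6, 7, 14, 21, 42.
Evaluate successive powers at the divisors of 42:
19^1 ≡ 19 (mod 43)
19^2 ≡ 17 (mod 43)
19^3 ≡ 22 (mod 43)
19^6 ≡ 11 (mod 43)
19^7 ≡ 37 (mod 43)
19^14 ≡ 36 (mod 43)
19^21 ≡ 42 (mod 43)
19^42 ≡ 1 (mod 43) ✓
The smallest such exponent is 42, so the order of 19 is 42.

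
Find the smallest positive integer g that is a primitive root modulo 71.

7

φ(71) = 71 − 1 = 70 = 2 · 5 · 7.
Test candidates g = 2, 3, … against the prime factors q ∈ {2, 5, 7} of φ(71): g is a generator iff g^(70/q) ≢ 1 for every such q.
g = 2: 2^35 ≡ 1 — hits 1, so not a primitive root.
g = 3: 3^35 ≡ 1 — hits 1, so not a primitive root.
g = 4: 4^35 ≡ 1 — hits 1, so not a primitive root.
g = 5: 5^35 ≡ 1 — hits 1, so not a primitive root.
g = 6: 6^35 ≡ 1 — hits 1, so not a primitive root.
g = 7: 7^35 ≡ 70; 7^14 ≡ 54; 7^10 ≡ 45 — none is 1, so 7 is a primitive root.
Hence the least primitive root of 71 is 7.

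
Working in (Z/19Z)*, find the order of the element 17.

9

The order of 17 must divide φ(19) = 19 − 1 = 18 = 2 · 3^2.
Divisors of 18: 1, 2, 3, 6, 9, 18.
Compute 17^d (mod 19) for the divisors d until we hit 1:
17^1 ≡ 17
17^2 ≡ 4
17^3 ≡ 11
17^6 ≡ 7
17^9 ≡ 1
Therefore the multiplicative order of 17 modulo 19 is 9.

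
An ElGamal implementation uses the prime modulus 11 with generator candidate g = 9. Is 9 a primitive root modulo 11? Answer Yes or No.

φ(11) = 11 − 1 = 10 = 2 · 5.
An element g generates (Z/11Z)^× iff g^(10/q) ≢ 1 (mod 11) for each prime q ∈ {2, 5}.
9^5 ≡ 1 (mod 11)  [q = 2: ≡ 1 ✗]
9^2 ≡ 4 (mod 11)  [q = 5: ≢ 1 ✓]
Since 9^5 ≡ 1, the order of 9 divides 5 < 10, so 9 is not a primitive root.

No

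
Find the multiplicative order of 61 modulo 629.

The order of 61 must divide φ(629) = φ(17·37) = (17−1)·(37−1) = 16·36 = 576 = 2^6 · 3^2.
Divisors of 576: 1, 2, 3, 4, 6, 8, 9, 12, 16, 18, 24, 32, 36, 48, 64, 72, 96, 144, 192, 288, 576.
Evaluate successive powers at the divisors of 576:
61^1 ≡ 61 (mod 629)
61^2 ≡ 576 (mod 629)
61^3 ≡ 541 (mod 629)
61^4 ≡ 293 (mod 629)
61^6 ≡ 196 (mod 629)
61^8 ≡ 305 (mod 629)
61^9 ≡ 364 (mod 629)
61^12 ≡ 47 (mod 629)
61^16 ≡ 562 (mod 629)
61^18 ≡ 406 (mod 629)
61^24 ≡ 322 (mod 629)
61^32 ≡ 86 (mod 629)
61^36 ≡ 38 (mod 629)
61^48 ≡ 528 (mod 629)
61^64 ≡ 477 (mod 629)
61^72 ≡ 186 (mod 629)
61^96 ≡ 137 (mod 629)
61^144 ≡ 1 (mod 629) ✓
So ord_629(61) = 144.

144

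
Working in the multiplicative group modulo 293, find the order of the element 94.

The order of 94 must divide φ(293) = 293 − 1 = 292 = 2^2 · 73.
Divisors of 292: 1, 2, 4, 73, 146, 292.
Evaluate successive powers at the divisors of 292:
94^1 ≡ 94
94^2 ≡ 46
94^4 ≡ 65
94^73 ≡ 1
So ord_293(94) = 73.

73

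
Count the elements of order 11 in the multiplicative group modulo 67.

φ(67) = 67 − 1 = 66 = 2 · 3 · 11.
Since (Z/67Z)^× is cyclic of order 66, the number of elements of order d is φ(d) when d | 66 and 0 otherwise.
11 | 66, and φ(11) = 11 − 1 = 10.

10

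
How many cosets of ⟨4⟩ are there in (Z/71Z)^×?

2

ord(4) | φ(71) = 71 − 1 = 70 = 2 · 5 · 7.
Divisors of 70: 1, 2, 5, 7, 10, 14, 35, 70.
Evaluate successive powers at the divisors of 70:
4^1 ≡ 4 (mod 71)
4^2 ≡ 16 (mod 71)
4^5 ≡ 30 (mod 71)
4^7 ≡ 54 (mod 71)
4^10 ≡ 48 (mod 71)
4^14 ≡ 5 (mod 71)
4^35 ≡ 1 (mod 71) ✓
Thus |⟨4⟩| = ord(4) = 35.
The index is φ(71) / ord(4) = 70 / 35 = 2.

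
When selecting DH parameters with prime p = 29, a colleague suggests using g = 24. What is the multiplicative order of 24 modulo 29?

7

By Lagrange's theorem, ord_29(24) divides φ(29) = 29 − 1 = 28 = 2^2 · 7.
Divisors of 28: 1, 2, 4, 7, 14, 28.
Check 24^d mod 29 for each divisor in increasing order:
24^1 ≡ 24 (mod 29)
24^2 ≡ 25 (mod 29)
24^4 ≡ 16 (mod 29)
24^7 ≡ 1 (mod 29) ✓
Therefore the multiplicative order of 24 modulo 29 is 7.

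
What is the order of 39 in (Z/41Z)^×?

20

The order of 39 must divide φ(41) = 41 − 1 = 40 = 2^3 · 5.
Divisors of 40: 1, 2, 4, 5, 8, 10, 20, 40.
Check 39^d mod 41 for each divisor in increasing order:
39^1 ≡ 39 (mod 41)
39^2 ≡ 4 (mod 41)
39^4 ≡ 16 (mod 41)
39^5 ≡ 9 (mod 41)
39^8 ≡ 10 (mod 41)
39^10 ≡ 40 (mod 41)
39^20 ≡ 1 (mod 41) ✓
So ord_41(39) = 20.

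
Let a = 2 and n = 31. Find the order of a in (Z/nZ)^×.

The order of 2 must divide φ(31) = 31 − 1 = 30 = 2 · 3 · 5.
Divisors of 30: 1, 2, 3, 5, 6, 10, 15, 30.
Test each divisor d:
2^1 ≡ 2
2^2 ≡ 4
2^3 ≡ 8
2^5 ≡ 1
Therefore the multiplicative order of 2 modulo 31 is 5.

5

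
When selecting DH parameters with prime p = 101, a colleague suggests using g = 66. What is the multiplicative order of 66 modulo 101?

100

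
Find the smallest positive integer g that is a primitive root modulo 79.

φ(79) = 79 − 1 = 78 = 2 · 3 · 13.
g is a primitive root iff g^(78/q) ≢ 1 (mod 79) for each prime q ∈ {2, 3, 13}.
g = 2: 2^39 ≡ 1 — hits 1, so not a primitive root.
g = 3: 3^39 ≡ 78; 3^26 ≡ 23; 3^6 ≡ 18 — none is 1, so 3 is a primitive root.
The smallest primitive root modulo 79 is 3.

3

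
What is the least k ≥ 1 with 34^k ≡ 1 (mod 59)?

58

The order of 34 must divide φ(59) = 59 − 1 = 58 = 2 · 29.
Divisors of 58: 1, 2, 29, 58.
Compute 34^d (mod 59) for the divisors d until we hit 1:
34^1 ≡ 34 (mod 59)
34^2 ≡ 35 (mod 59)
34^29 ≡ 58 (mod 59)
34^58 ≡ 1 (mod 59) ✓
Hence ord(34) = 58.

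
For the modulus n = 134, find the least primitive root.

φ(134) = φ(2)·φ(67) = 1·66 = 66 = 2 · 3 · 11.
Test candidates g = 2, 3, … against the prime factors q ∈ {2, 3, 11} of φ(134): g is a generator iff g^(66/q) ≢ 1 for every such q.
g = 2: gcd(2, 134) = 2 > 1, not a unit — skip.
g = 3: 3^33 ≡ 133; 3^22 ≡ 1 — hits 1, so not a primitive root.
g = 4: gcd(4, 134) = 2 > 1, not a unit — skip.
g = 5: 5^33 ≡ 133; 5^22 ≡ 1 — hits 1, so not a primitive root.
g = 6: gcd(6, 134) = 2 > 1, not a unit — skip.
g = 7: 7^33 ≡ 133; 7^22 ≡ 29; 7^6 ≡ 131 — none is 1, so 7 is a primitive root.
So 7 is the smallest generator of (Z/134Z)^×.

7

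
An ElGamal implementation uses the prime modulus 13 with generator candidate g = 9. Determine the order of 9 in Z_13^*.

3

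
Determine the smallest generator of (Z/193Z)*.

5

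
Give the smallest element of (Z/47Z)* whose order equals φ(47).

5

φ(47) = 47 − 1 = 46 = 2 · 23.
Test candidates g = 2, 3, … against the prime factors q ∈ {2, 23} of φ(47): g is a generator iff g^(46/q) ≢ 1 for every such q.
g = 2: 2^23 ≡ 1 — hits 1, so not a primitive root.
g = 3: 3^23 ≡ 1 — hits 1, so not a primitive root.
g = 4: 4^23 ≡ 1 — hits 1, so not a primitive root.
g = 5: 5^23 ≡ 46; 5^2 ≡ 25 — none is 1, so 5 is a primitive root.
Hence the least primitive root of 47 is 5.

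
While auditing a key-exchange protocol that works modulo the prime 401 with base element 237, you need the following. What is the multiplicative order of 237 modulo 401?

20

ord(237) | φ(401) = 401 − 1 = 400 = 2^4 · 5^2.
Divisors of 400: 1, 2, 4, 5, 8, 10, 16, 20, 25, 40, 50, 80, 100, 200, 400.
Compute 237^d (mod 401) for the divisors d until we hit 1:
237^1 ≡ 237 (mod 401)
237^2 ≡ 29 (mod 401)
237^4 ≡ 39 (mod 401)
237^5 ≡ 20 (mod 401)
237^8 ≡ 318 (mod 401)
237^10 ≡ 400 (mod 401)
237^16 ≡ 72 (mod 401)
237^20 ≡ 1 (mod 401) ✓
So ord_401(237) = 20.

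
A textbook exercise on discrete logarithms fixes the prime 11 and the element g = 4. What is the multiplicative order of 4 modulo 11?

5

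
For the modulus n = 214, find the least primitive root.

φ(214) = φ(2)·φ(107) = 1·106 = 106 = 2 · 53.
g is a primitive root iff g^(106/q) ≢ 1 (mod 214) for each prime q ∈ {2, 53}.
g = 2: gcd(2, 214) = 2 > 1, not a unit — skip.
g = 3: 3^53 ≡ 1 — hits 1, so not a primitive root.
g = 4: gcd(4, 214) = 2 > 1, not a unit — skip.
g = 5: 5^53 ≡ 213; 5^2 ≡ 25 — none is 1, so 5 is a primitive root.
So 5 is the smallest generator of (Z/214Z)^×.

5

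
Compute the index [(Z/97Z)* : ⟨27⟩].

6

By Lagrange's theorem, ord_97(27) divides φ(97) = 97 − 1 = 96 = 2^5 · 3.
Divisors of 96: 1, 2, 3, 4, 6, 8, 12, 16, 24, 32, 48, 96.
Compute 27^d (mod 97) for the divisors d until we hit 1:
27^1 ≡ 27 (mod 97)
27^2 ≡ 50 (mod 97)
27^3 ≡ 89 (mod 97)
27^4 ≡ 75 (mod 97)
27^6 ≡ 64 (mod 97)
27^8 ≡ 96 (mod 97)
27^12 ≡ 22 (mod 97)
27^16 ≡ 1 (mod 97) ✓
The order of 27 is 16, so the subgroup it generates has 16 elements.
Index = |(Z/97Z)^×| / |⟨27⟩| = 96 / 16 = 6.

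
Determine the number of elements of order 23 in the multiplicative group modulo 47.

22

φ(47) = 47 − 1 = 46 = 2 · 23.
In a cyclic group of order 46, there are φ(d) elements of order d for each divisor d of 46, and zero for non-divisors.
23 | 46, and φ(23) = 23 − 1 = 22.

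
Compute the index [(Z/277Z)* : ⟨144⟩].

4

The order of 144 must divide φ(277) = 277 − 1 = 276 = 2^2 · 3 · 23.
Divisors of 276: 1, 2, 3, 4, 6, 12, 23, 46, 69, 92, 138, 276.
Check 144^d mod 277 for each divisor in increasing order:
144^1 ≡ 144 (mod 277)
144^2 ≡ 238 (mod 277)
144^3 ≡ 201 (mod 277)
144^4 ≡ 136 (mod 277)
144^6 ≡ 236 (mod 277)
144^12 ≡ 19 (mod 277)
144^23 ≡ 116 (mod 277)
144^46 ≡ 160 (mod 277)
144^69 ≡ 1 (mod 277) ✓
The order of 144 is 69, so the subgroup it generates has 69 elements.
Index = |(Z/277Z)^×| / |⟨144⟩| = 276 / 69 = 4.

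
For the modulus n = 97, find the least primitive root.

5

φ(97) = 97 − 1 = 96 = 2^5 · 3.
Test candidates g = 2, 3, … against the prime factors q ∈ {2, 3} of φ(97): g is a generator iff g^(96/q) ≢ 1 for every such q.
g = 2: 2^48 ≡ 1 — hits 1, so not a primitive root.
g = 3: 3^48 ≡ 1 — hits 1, so not a primitive root.
g = 4: 4^48 ≡ 1 — hits 1, so not a primitive root.
g = 5: 5^48 ≡ 96; 5^32 ≡ 35 — none is 1, so 5 is a primitive root.
Hence the least primitive root of 97 is 5.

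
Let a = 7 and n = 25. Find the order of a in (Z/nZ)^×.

The order of 7 must divide φ(25) = φ(5^2) = 5·(5−1) = 20 = 2^2 · 5.
Divisors of 20: 1, 2, 4, 5, 10, 20.
Evaluate successive powers at the divisors of 20:
7^1 ≡ 7
7^2 ≡ 24
7^4 ≡ 1
Hence ord(7) = 4.

4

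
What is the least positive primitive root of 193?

5

φ(193) = 193 − 1 = 192 = 2^6 · 3.
g is a primitive root iff g^(192/q) ≢ 1 (mod 193) for each prime q ∈ {2, 3}.
g = 2: 2^96 ≡ 1 — hits 1, so not a primitive root.
g = 3: 3^96 ≡ 1 — hits 1, so not a primitive root.
g = 4: 4^96 ≡ 1 — hits 1, so not a primitive root.
g = 5: 5^96 ≡ 192; 5^64 ≡ 84 — none is 1, so 5 is a primitive root.
Hence the least primitive root of 193 is 5.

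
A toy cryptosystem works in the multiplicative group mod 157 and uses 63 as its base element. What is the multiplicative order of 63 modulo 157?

156

Since 63 ∈ (Z/157Z)^×, its order divides φ(157) = 157 − 1 = 156 = 2^2 · 3 · 13.
Divisors of 156: 1, 2, 3, 4, 6, 12, 13, 26, 39, 52, 78, 156.
Compute 63^d (mod 157) for the divisors d until we hit 1:
63^1 ≡ 63
63^2 ≡ 44
63^3 ≡ 103
63^4 ≡ 52
63^6 ≡ 90
63^12 ≡ 93
63^13 ≡ 50
63^26 ≡ 145
63^39 ≡ 28
63^52 ≡ 144
63^78 ≡ 156
63^156 ≡ 1
So ord_157(63) = 156.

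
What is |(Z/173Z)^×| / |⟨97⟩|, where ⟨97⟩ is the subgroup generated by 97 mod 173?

By Lagrange's theorem, ord_173(97) divides φ(173) = 173 − 1 = 172 = 2^2 · 43.
Divisors of 172: 1, 2, 4, 43, 86, 172.
Evaluate successive powers at the divisors of 172:
97^1 ≡ 97 (mod 173)
97^2 ≡ 67 (mod 173)
97^4 ≡ 164 (mod 173)
97^43 ≡ 80 (mod 173)
97^86 ≡ 172 (mod 173)
97^172 ≡ 1 (mod 173) ✓
So ord_173(97) = 172, hence |⟨97⟩| = 172.
The index is φ(173) / ord(97) = 172 / 172 = 1.

1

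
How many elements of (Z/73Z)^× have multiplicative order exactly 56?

0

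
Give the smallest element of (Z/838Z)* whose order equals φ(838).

φ(838) = φ(2)·φ(419) = 1·418 = 418 = 2 · 11 · 19.
g is a primitive root iff g^(418/q) ≢ 1 (mod 838) for each prime q ∈ {2, 11, 19}.
g = 2: gcd(2, 838) = 2 > 1, not a unit — skip.
g = 3: 3^209 ≡ 1 — hits 1, so not a primitive root.
g = 4: gcd(4, 838) = 2 > 1, not a unit — skip.
g = 5: 5^209 ≡ 1 — hits 1, so not a primitive root.
g = 6: gcd(6, 838) = 2 > 1, not a unit — skip.
g = 7: 7^209 ≡ 1 — hits 1, so not a primitive root.
g = 8: gcd(8, 838) = 2 > 1, not a unit — skip.
g = 9: 9^209 ≡ 1 — hits 1, so not a primitive root.
g = 10: gcd(10, 838) = 2 > 1, not a unit — skip.
g = 11: 11^209 ≡ 837; 11^38 ≡ 753; 11^22 ≡ 7 — none is 1, so 11 is a primitive root.
Hence the least primitive root of 838 is 11.

11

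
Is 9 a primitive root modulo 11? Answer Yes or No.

φ(11) = 11 − 1 = 10 = 2 · 5.
9 is a primitive root mod 11 iff 9^(φ(11)/q) ≢ 1 for every prime q | φ(11), i.e. q ∈ {2, 5}.
9^5 ≡ 1 (mod 11)  [q = 2: ≡ 1 ✗]
9^2 ≡ 4 (mod 11)  [q = 5: ≢ 1 ✓]
Since 9^5 ≡ 1, the order of 9 divides 5 < 10, so 9 is not a primitive root.

No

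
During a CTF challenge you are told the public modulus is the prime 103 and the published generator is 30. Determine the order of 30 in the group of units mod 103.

By Lagrange's theorem, ord_103(30) divides φ(103) = 103 − 1 = 102 = 2 · 3 · 17.
Divisors of 102: 1, 2, 3, 6, 17, 34, 51, 102.
Evaluate successive powers at the divisors of 102:
30^1 ≡ 30 (mod 103)
30^2 ≡ 76 (mod 103)
30^3 ≡ 14 (mod 103)
30^6 ≡ 93 (mod 103)
30^17 ≡ 1 (mod 103) ✓
The smallest such exponent is 17, so the order of 30 is 17.

17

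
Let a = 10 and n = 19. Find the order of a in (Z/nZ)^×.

Since 10 ∈ (Z/19Z)^×, its order divides φ(19) = 19 − 1 = 18 = 2 · 3^2.
Divisors of 18: 1, 2, 3, 6, 9, 18.
Test each divisor d:
10^1 ≡ 10 (mod 19)
10^2 ≡ 5 (mod 19)
10^3 ≡ 12 (mod 19)
10^6 ≡ 11 (mod 19)
10^9 ≡ 18 (mod 19)
10^18 ≡ 1 (mod 19) ✓
Hence ord(10) = 18.

18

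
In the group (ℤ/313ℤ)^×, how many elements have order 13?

φ(313) = 313 − 1 = 312 = 2^3 · 3 · 13.
Since (Z/313Z)^× is cyclic of order 312, the number of elements of order d is φ(d) when d | 312 and 0 otherwise.
13 | 312, and φ(13) = 13 − 1 = 12.

12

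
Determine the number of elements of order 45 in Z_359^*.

0

φ(359) = 359 − 1 = 358 = 2 · 179.
(Z/359Z)^× is cyclic (|G| = 358); a cyclic group of order m has exactly φ(d) elements of each order d | m, and none otherwise.
45 does not divide 358, so no element of (Z/359Z)^× has order 45.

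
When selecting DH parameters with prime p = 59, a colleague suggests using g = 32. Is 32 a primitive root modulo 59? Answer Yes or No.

φ(59) = 59 − 1 = 58 = 2 · 29.
Test 32^(58/q) mod 59 for each prime factor q of 58:
32^29 ≡ 58 (mod 59)  [q = 2: ≢ 1 ✓]
32^2 ≡ 21 (mod 59)  [q = 29: ≢ 1 ✓]
None equal 1, so ord_59(32) = 58: 32 is a primitive root.

Yes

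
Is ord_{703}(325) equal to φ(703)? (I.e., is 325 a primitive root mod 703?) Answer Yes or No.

703 = 19 · 37 is a product of two distinct odd primes, so (Z/703Z)^× ≅ (Z/19Z)^× × (Z/37Z)^× is not cyclic.
No primitive root modulo 703 exists; in particular 325 is not one.

No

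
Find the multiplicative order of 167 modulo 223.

74

ord(167) | φ(223) = 223 − 1 = 222 = 2 · 3 · 37.
Divisors of 222: 1, 2, 3, 6, 37, 74, 111, 222.
Evaluate successive powers at the divisors of 222:
167^1 ≡ 167 (mod 223)
167^2 ≡ 14 (mod 223)
167^3 ≡ 108 (mod 223)
167^6 ≡ 68 (mod 223)
167^37 ≡ 222 (mod 223)
167^74 ≡ 1 (mod 223) ✓
Hence ord(167) = 74.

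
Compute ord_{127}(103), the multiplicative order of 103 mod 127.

ord(103) | φ(127) = 127 − 1 = 126 = 2 · 3^2 · 7.
Divisors of 126: 1, 2, 3, 6, 7, 9, 14, 18, 21, 42, 63, 126.
Evaluate successive powers at the divisors of 126:
103^1 ≡ 103 (mod 127)
103^2 ≡ 68 (mod 127)
103^3 ≡ 19 (mod 127)
103^6 ≡ 107 (mod 127)
103^7 ≡ 99 (mod 127)
103^9 ≡ 1 (mod 127) ✓
So ord_127(103) = 9.

9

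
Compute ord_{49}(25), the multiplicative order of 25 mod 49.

21

By Lagrange's theorem, ord_49(25) divides φ(49) = φ(7^2) = 7·(7−1) = 42 = 2 · 3 · 7.
Divisors of 42: 1, 2, 3, 6, 7, 14, 21, 42.
Compute 25^d (mod 49) for the divisors d until we hit 1:
25^1 ≡ 25
25^2 ≡ 37
25^3 ≡ 43
25^6 ≡ 36
25^7 ≡ 18
25^14 ≡ 30
25^21 ≡ 1
Therefore the multiplicative order of 25 modulo 49 is 21.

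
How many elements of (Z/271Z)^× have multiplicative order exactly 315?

0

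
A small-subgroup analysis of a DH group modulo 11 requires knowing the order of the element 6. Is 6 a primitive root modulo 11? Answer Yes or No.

φ(11) = 11 − 1 = 10 = 2 · 5.
An element g generates (Z/11Z)^× iff g^(10/q) ≢ 1 (mod 11) for each prime q ∈ {2, 5}.
6^5 ≡ 10 (mod 11)  [q = 2: ≢ 1 ✓]
6^2 ≡ 3 (mod 11)  [q = 5: ≢ 1 ✓]
Every test exponent gives a nontrivial residue, hence 6 generates the full group.

Yes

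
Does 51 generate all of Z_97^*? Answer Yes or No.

No

φ(97) = 97 − 1 = 96 = 2^5 · 3.
Test 51^(96/q) mod 97 for each prime factor q of 96:
51^48 ≡ 96 (mod 97)  [q = 2: ≢ 1 ✓]
51^32 ≡ 1 (mod 97)  [q = 3: ≡ 1 ✗]
The check at q = 3 fails, so 51 generates a proper subgroup.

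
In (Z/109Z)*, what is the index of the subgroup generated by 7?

4

ord(7) | φ(109) = 109 − 1 = 108 = 2^2 · 3^3.
Divisors of 108: 1, 2, 3, 4, 6, 9, 12, 18, 27, 36, 54, 108.
Check 7^d mod 109 for each divisor in increasing order:
7^1 ≡ 7 (mod 109)
7^2 ≡ 49 (mod 109)
7^3 ≡ 16 (mod 109)
7^4 ≡ 3 (mod 109)
7^6 ≡ 38 (mod 109)
7^9 ≡ 63 (mod 109)
7^12 ≡ 27 (mod 109)
7^18 ≡ 45 (mod 109)
7^27 ≡ 1 (mod 109) ✓
The order of 7 is 27, so the subgroup it generates has 27 elements.
The index is φ(109) / ord(7) = 108 / 27 = 4.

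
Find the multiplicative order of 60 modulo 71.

35

Since 60 ∈ (Z/71Z)^×, its order divides φ(71) = 71 − 1 = 70 = 2 · 5 · 7.
Divisors of 70: 1, 2, 5, 7, 10, 14, 35, 70.
Test each divisor d:
60^1 ≡ 60
60^2 ≡ 50
60^5 ≡ 48
60^7 ≡ 57
60^10 ≡ 32
60^14 ≡ 54
60^35 ≡ 1
The smallest such exponent is 35, so the order of 60 is 35.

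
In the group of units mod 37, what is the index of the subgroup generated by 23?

By Lagrange's theorem, ord_37(23) divides φ(37) = 37 − 1 = 36 = 2^2 · 3^2.
Divisors of 36: 1, 2, 3, 4, 6, 9, 12, 18, 36.
Check 23^d mod 37 for each divisor in increasing order:
23^1 ≡ 23
23^2 ≡ 11
23^3 ≡ 31
23^4 ≡ 10
23^6 ≡ 36
23^9 ≡ 6
23^12 ≡ 1
Thus |⟨23⟩| = ord(23) = 12.
Index = |(Z/37Z)^×| / |⟨23⟩| = 36 / 12 = 3.

3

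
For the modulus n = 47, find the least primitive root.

φ(47) = 47 − 1 = 46 = 2 · 23.
Test candidates g = 2, 3, … against the prime factors q ∈ {2, 23} of φ(47): g is a generator iff g^(46/q) ≢ 1 for every such q.
g = 2: 2^23 ≡ 1 — hits 1, so not a primitive root.
g = 3: 3^23 ≡ 1 — hits 1, so not a primitive root.
g = 4: 4^23 ≡ 1 — hits 1, so not a primitive root.
g = 5: 5^23 ≡ 46; 5^2 ≡ 25 — none is 1, so 5 is a primitive root.
Hence the least primitive root of 47 is 5.

5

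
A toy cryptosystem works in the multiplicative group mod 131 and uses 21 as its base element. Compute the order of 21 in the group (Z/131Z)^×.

ord(21) | φ(131) = 131 − 1 = 130 = 2 · 5 · 13.
Divisors of 130: 1, 2, 5, 10, 13, 26, 65, 130.
Test each divisor d:
21^1 ≡ 21
21^2 ≡ 48
21^5 ≡ 45
21^10 ≡ 60
21^13 ≡ 89
21^26 ≡ 61
21^65 ≡ 1
Hence ord(21) = 65.

65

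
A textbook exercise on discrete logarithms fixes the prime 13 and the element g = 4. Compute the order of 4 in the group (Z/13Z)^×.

6

Since 4 ∈ (Z/13Z)^×, its order divides φ(13) = 13 − 1 = 12 = 2^2 · 3.
Divisors of 12: 1, 2, 3, 4, 6, 12.
Test each divisor d:
4^1 ≡ 4 (mod 13)
4^2 ≡ 3 (mod 13)
4^3 ≡ 12 (mod 13)
4^4 ≡ 9 (mod 13)
4^6 ≡ 1 (mod 13) ✓
Hence ord(4) = 6.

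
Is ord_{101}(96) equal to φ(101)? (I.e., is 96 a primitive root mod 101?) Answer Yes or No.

No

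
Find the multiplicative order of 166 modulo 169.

78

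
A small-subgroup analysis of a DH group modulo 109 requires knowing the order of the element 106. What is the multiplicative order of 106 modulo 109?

By Lagrange's theorem, ord_109(106) divides φ(109) = 109 − 1 = 108 = 2^2 · 3^3.
Divisors of 108: 1, 2, 3, 4, 6, 9, 12, 18, 27, 36, 54, 108.
Check 106^d mod 109 for each divisor in increasing order:
106^1 ≡ 106 (mod 109)
106^2 ≡ 9 (mod 109)
106^3 ≡ 82 (mod 109)
106^4 ≡ 81 (mod 109)
106^6 ≡ 75 (mod 109)
106^9 ≡ 46 (mod 109)
106^12 ≡ 66 (mod 109)
106^18 ≡ 45 (mod 109)
106^27 ≡ 108 (mod 109)
106^36 ≡ 63 (mod 109)
106^54 ≡ 1 (mod 109) ✓
Therefore the multiplicative order of 106 modulo 109 is 54.

54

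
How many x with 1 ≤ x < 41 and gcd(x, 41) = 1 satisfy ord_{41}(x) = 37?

0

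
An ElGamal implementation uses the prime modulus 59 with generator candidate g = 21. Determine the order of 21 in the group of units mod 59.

29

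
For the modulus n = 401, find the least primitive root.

3

φ(401) = 401 − 1 = 400 = 2^4 · 5^2.
g is a primitive root iff g^(400/q) ≢ 1 (mod 401) for each prime q ∈ {2, 5}.
g = 2: 2^200 ≡ 1 — hits 1, so not a primitive root.
g = 3: 3^200 ≡ 400; 3^80 ≡ 72 — none is 1, so 3 is a primitive root.
So 3 is the smallest generator of (Z/401Z)^×.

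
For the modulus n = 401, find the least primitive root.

φ(401) = 401 − 1 = 400 = 2^4 · 5^2.
g is a primitive root iff g^(400/q) ≢ 1 (mod 401) for each prime q ∈ {2, 5}.
g = 2: 2^200 ≡ 1 — hits 1, so not a primitive root.
g = 3: 3^200 ≡ 400; 3^80 ≡ 72 — none is 1, so 3 is a primitive root.
So 3 is the smallest generator of (Z/401Z)^×.

3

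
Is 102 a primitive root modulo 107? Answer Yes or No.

φ(107) = 107 − 1 = 106 = 2 · 53.
Test 102^(106/q) mod 107 for each prime factor q of 106:
102^53 ≡ 1 (mod 107)  [q = 2: ≡ 1 ✗]
102^2 ≡ 25 (mod 107)  [q = 53: ≢ 1 ✓]
Since 102^53 ≡ 1, the order of 102 divides 53 < 106, so 102 is not a primitive root.

No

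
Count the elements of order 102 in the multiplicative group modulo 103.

32

φ(103) = 103 − 1 = 102 = 2 · 3 · 17.
(Z/103Z)^× is cyclic (|G| = 102); a cyclic group of order m has exactly φ(d) elements of each order d | m, and none otherwise.
102 = 2 · 3 · 17 divides 102, and φ(102) = 32.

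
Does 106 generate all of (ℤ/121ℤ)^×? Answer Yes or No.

Yes

φ(121) = φ(11^2) = 11·(11−1) = 110 = 2 · 5 · 11.
106 is a primitive root mod 121 iff 106^(φ(121)/q) ≢ 1 for every prime q | φ(121), i.e. q ∈ {2, 5, 11}.
106^55 ≡ 120 (mod 121)  [q = 2: ≢ 1 ✓]
106^22 ≡ 27 (mod 121)  [q = 5: ≢ 1 ✓]
106^10 ≡ 78 (mod 121)  [q = 11: ≢ 1 ✓]
Every test exponent gives a nontrivial residue, hence 106 generates the full group.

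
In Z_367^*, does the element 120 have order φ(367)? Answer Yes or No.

No

φ(367) = 367 − 1 = 366 = 2 · 3 · 61.
Test 120^(366/q) mod 367 for each prime factor q of 366:
120^183 ≡ 1 (mod 367)  [q = 2: ≡ 1 ✗]
120^122 ≡ 1 (mod 367)  [q = 3: ≡ 1 ✗]
120^6 ≡ 105 (mod 367)  [q = 61: ≢ 1 ✓]
Since 120^183 ≡ 1, the order of 120 divides 183 < 366, so 120 is not a primitive root.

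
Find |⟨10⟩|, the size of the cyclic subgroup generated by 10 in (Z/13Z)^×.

6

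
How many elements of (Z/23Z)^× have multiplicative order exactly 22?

10

φ(23) = 23 − 1 = 22 = 2 · 11.
Since (Z/23Z)^× is cyclic of order 22, the number of elements of order d is φ(d) when d | 22 and 0 otherwise.
22 = 2 · 11 divides 22, and φ(22) = 10.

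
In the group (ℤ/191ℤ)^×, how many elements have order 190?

φ(191) = 191 − 1 = 190 = 2 · 5 · 19.
In a cyclic group of order 190, there are φ(d) elements of order d for each divisor d of 190, and zero for non-divisors.
190 = 2 · 5 · 19 divides 190, and φ(190) = 72.

72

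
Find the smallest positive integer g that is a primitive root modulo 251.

6

φ(251) = 251 − 1 = 250 = 2 · 5^3.
Test candidates g = 2, 3, … against the prime factors q ∈ {2, 5} of φ(251): g is a generator iff g^(250/q) ≢ 1 for every such q.
g = 2: 2^125 ≡ 250; 2^50 ≡ 1 — hits 1, so not a primitive root.
g = 3: 3^125 ≡ 1 — hits 1, so not a primitive root.
g = 4: 4^125 ≡ 1 — hits 1, so not a primitive root.
g = 5: 5^125 ≡ 1 — hits 1, so not a primitive root.
g = 6: 6^125 ≡ 250; 6^50 ≡ 219 — none is 1, so 6 is a primitive root.
So 6 is the smallest generator of (Z/251Z)^×.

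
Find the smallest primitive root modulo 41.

φ(41) = 41 − 1 = 40 = 2^3 · 5.
Test candidates g = 2, 3, … against the prime factors q ∈ {2, 5} of φ(41): g is a generator iff g^(40/q) ≢ 1 for every such q.
g = 2: 2^20 ≡ 1 — hits 1, so not a primitive root.
g = 3: 3^20 ≡ 40; 3^8 ≡ 1 — hits 1, so not a primitive root.
g = 4: 4^20 ≡ 1 — hits 1, so not a primitive root.
g = 5: 5^20 ≡ 1 — hits 1, so not a primitive root.
g = 6: 6^20 ≡ 40; 6^8 ≡ 10 — none is 1, so 6 is a primitive root.
The smallest primitive root modulo 41 is 6.

6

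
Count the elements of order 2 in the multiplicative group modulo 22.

1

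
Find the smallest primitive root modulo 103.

φ(103) = 103 − 1 = 102 = 2 · 3 · 17.
Test candidates g = 2, 3, … against the prime factors q ∈ {2, 3, 17} of φ(103): g is a generator iff g^(102/q) ≢ 1 for every such q.
g = 2: 2^51 ≡ 1 — hits 1, so not a primitive root.
g = 3: 3^51 ≡ 102; 3^34 ≡ 1 — hits 1, so not a primitive root.
g = 4: 4^51 ≡ 1 — hits 1, so not a primitive root.
g = 5: 5^51 ≡ 102; 5^34 ≡ 56; 5^6 ≡ 72 — none is 1, so 5 is a primitive root.
Hence the least primitive root of 103 is 5.

5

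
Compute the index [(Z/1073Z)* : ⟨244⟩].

28

ord(244) | φ(1073) = φ(29·37) = (29−1)·(37−1) = 28·36 = 1008 = 2^4 · 3^2 · 7.
Divisors of 1008: 1, 2, 3, 4, 6, 7, 8, 9, 12, 14, 16, 18, 21, 24, 28, 36, 42, 48, 56, 63, 72, 84, 112, 126, 144, 168, 252, 336, 504, 1008.
Compute 244^d (mod 1073) for the divisors d until we hit 1:
244^1 ≡ 244 (mod 1073)
244^2 ≡ 521 (mod 1073)
244^3 ≡ 510 (mod 1073)
244^4 ≡ 1045 (mod 1073)
244^6 ≡ 434 (mod 1073)
244^7 ≡ 742 (mod 1073)
244^8 ≡ 784 (mod 1073)
244^9 ≡ 302 (mod 1073)
244^12 ≡ 581 (mod 1073)
244^14 ≡ 115 (mod 1073)
244^16 ≡ 900 (mod 1073)
244^18 ≡ 1072 (mod 1073)
244^21 ≡ 563 (mod 1073)
244^24 ≡ 639 (mod 1073)
244^28 ≡ 349 (mod 1073)
244^36 ≡ 1 (mod 1073) ✓
The order of 244 is 36, so the subgroup it generates has 36 elements.
The index is φ(1073) / ord(244) = 1008 / 36 = 28.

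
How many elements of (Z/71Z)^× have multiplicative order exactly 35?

24

φ(71) = 71 − 1 = 70 = 2 · 5 · 7.
Since (Z/71Z)^× is cyclic of order 70, the number of elements of order d is φ(d) when d | 70 and 0 otherwise.
35 = 5 · 7 divides 70, and φ(35) = 24.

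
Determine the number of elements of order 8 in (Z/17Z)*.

4

φ(17) = 17 − 1 = 16 = 2^4.
In a cyclic group of order 16, there are φ(d) elements of order d for each divisor d of 16, and zero for non-divisors.
8 = 2^3 divides 16, and φ(8) = 4.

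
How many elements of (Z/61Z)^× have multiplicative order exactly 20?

8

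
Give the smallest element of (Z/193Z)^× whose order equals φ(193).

5

φ(193) = 193 − 1 = 192 = 2^6 · 3.
g is a primitive root iff g^(192/q) ≢ 1 (mod 193) for each prime q ∈ {2, 3}.
g = 2: 2^96 ≡ 1 — hits 1, so not a primitive root.
g = 3: 3^96 ≡ 1 — hits 1, so not a primitive root.
g = 4: 4^96 ≡ 1 — hits 1, so not a primitive root.
g = 5: 5^96 ≡ 192; 5^64 ≡ 84 — none is 1, so 5 is a primitive root.
Hence the least primitive root of 193 is 5.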